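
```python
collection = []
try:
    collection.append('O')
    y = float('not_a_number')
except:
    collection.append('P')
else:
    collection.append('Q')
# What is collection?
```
['O', 'P']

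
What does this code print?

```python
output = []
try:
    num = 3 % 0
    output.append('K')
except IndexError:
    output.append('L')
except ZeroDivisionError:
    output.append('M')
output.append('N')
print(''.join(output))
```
MN

ZeroDivisionError is caught by its specific handler, not IndexError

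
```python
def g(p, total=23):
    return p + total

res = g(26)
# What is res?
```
49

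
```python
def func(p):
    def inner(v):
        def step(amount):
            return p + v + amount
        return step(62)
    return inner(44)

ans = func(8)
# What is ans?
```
114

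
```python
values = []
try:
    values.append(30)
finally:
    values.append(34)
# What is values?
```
[30, 34]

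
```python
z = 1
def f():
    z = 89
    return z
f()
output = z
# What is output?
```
1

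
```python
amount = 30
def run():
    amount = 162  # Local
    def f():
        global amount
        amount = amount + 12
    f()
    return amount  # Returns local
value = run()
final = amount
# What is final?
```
42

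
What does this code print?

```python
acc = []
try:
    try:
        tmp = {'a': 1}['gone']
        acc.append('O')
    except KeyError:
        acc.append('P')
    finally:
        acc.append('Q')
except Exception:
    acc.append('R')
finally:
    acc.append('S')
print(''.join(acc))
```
PQS

Both finally blocks run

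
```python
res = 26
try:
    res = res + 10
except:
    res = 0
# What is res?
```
36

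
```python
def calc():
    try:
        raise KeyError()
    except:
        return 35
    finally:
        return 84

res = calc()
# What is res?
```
84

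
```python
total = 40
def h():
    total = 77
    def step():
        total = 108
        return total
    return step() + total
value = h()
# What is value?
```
185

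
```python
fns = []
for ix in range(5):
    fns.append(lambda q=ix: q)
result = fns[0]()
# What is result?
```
0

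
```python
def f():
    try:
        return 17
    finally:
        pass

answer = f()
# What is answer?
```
17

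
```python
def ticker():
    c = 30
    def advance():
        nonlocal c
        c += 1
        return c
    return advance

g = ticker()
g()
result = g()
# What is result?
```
32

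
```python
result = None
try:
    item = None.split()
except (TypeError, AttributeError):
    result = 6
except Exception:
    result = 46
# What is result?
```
6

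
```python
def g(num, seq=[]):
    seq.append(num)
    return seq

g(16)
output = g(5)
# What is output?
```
[16, 5]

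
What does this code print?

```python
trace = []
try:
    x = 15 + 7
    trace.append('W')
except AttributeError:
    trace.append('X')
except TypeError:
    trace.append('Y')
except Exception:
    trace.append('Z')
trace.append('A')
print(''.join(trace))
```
WA

No exception, try block completes normally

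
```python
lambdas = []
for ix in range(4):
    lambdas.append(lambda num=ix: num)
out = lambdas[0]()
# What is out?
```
0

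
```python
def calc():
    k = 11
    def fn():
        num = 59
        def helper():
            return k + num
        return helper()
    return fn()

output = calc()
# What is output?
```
70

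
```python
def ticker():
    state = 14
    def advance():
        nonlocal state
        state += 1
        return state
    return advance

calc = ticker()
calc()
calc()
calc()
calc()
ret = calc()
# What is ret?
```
19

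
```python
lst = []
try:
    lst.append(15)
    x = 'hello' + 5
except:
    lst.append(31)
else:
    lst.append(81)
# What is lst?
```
[15, 31]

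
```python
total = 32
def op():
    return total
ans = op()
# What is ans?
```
32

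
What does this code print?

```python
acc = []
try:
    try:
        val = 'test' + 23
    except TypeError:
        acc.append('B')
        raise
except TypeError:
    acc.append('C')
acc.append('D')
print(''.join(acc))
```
BCD

raise without argument re-raises current exception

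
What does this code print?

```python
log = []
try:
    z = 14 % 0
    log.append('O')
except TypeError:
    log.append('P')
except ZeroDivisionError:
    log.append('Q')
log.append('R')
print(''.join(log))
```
QR

ZeroDivisionError is caught by its specific handler, not TypeError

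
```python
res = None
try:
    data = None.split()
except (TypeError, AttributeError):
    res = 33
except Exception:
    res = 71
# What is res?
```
33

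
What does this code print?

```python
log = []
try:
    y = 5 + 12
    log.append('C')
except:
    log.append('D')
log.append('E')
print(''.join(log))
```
CE

No exception, try block completes normally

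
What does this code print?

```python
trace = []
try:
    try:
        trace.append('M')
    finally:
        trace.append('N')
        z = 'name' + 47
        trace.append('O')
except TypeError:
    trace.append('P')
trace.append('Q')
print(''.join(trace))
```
MNPQ

Exception in inner finally caught by outer except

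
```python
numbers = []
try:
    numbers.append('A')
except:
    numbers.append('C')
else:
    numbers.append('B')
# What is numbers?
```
['A', 'B']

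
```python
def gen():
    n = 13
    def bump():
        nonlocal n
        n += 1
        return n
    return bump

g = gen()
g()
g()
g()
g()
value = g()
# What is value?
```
18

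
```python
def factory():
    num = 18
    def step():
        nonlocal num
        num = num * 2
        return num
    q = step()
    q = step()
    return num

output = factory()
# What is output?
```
72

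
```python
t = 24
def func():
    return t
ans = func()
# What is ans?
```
24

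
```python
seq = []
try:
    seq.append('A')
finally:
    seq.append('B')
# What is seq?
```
['A', 'B']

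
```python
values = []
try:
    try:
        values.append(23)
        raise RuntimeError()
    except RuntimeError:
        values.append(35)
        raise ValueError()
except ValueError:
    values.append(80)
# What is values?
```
[23, 35, 80]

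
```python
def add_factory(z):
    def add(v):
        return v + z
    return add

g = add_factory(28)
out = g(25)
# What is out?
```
53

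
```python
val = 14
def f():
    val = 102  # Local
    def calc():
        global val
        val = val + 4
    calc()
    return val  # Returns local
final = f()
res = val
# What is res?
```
18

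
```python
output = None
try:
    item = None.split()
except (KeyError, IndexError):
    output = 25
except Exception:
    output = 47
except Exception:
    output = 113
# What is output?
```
47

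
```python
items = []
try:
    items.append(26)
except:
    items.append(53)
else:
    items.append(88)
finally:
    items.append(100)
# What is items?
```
[26, 88, 100]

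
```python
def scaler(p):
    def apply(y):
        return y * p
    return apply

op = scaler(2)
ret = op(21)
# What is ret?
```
42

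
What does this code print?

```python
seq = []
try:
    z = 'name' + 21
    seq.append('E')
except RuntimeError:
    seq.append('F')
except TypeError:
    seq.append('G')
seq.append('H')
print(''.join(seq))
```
GH

TypeError is caught by its specific handler, not RuntimeError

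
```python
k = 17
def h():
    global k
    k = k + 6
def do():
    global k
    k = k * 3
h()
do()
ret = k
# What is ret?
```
69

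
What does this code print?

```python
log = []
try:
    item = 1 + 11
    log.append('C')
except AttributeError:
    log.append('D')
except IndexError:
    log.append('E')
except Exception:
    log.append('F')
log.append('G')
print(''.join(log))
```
CG

No exception, try block completes normally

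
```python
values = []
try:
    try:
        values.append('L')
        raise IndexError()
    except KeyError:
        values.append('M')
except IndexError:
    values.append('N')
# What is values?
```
['L', 'N']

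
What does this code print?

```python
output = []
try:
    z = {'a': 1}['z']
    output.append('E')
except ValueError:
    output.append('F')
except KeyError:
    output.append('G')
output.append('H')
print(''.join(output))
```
GH

KeyError is caught by its specific handler, not ValueError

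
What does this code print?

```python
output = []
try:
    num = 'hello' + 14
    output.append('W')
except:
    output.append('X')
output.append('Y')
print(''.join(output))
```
XY

Exception raised in try, caught by bare except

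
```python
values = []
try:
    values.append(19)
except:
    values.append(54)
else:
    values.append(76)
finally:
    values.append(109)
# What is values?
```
[19, 76, 109]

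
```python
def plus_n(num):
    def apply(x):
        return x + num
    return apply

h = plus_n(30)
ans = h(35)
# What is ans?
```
65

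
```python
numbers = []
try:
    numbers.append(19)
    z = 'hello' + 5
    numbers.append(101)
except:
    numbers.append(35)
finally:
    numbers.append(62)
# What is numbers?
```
[19, 35, 62]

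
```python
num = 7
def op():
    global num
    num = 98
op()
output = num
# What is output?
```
98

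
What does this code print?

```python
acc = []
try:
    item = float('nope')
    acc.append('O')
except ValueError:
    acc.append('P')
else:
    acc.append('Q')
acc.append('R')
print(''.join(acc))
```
PR

else block skipped when exception is caught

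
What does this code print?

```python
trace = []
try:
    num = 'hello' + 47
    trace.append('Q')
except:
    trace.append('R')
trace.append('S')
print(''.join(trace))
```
RS

Exception raised in try, caught by bare except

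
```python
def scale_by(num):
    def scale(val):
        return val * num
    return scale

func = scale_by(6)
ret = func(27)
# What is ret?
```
162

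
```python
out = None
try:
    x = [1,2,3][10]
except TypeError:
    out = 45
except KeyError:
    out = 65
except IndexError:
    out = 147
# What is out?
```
147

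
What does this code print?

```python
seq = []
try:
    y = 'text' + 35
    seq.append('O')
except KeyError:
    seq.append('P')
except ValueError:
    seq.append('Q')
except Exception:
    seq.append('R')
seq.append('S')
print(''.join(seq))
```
RS

TypeError not specifically caught, falls to Exception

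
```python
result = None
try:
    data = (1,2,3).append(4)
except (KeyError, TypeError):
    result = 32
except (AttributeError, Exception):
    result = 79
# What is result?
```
79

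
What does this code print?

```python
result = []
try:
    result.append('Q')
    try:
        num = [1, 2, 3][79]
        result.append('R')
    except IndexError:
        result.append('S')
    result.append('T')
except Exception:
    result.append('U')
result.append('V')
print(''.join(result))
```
QSTV

Inner exception caught by inner handler, outer continues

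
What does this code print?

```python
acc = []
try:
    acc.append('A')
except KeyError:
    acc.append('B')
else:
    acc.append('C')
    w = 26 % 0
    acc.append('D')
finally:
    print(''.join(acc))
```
AC

Try succeeds, else appends 'C', ZeroDivisionError in else is uncaught, finally prints before exception propagates ('D' never appended)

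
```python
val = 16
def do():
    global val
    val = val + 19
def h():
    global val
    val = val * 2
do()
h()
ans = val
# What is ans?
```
70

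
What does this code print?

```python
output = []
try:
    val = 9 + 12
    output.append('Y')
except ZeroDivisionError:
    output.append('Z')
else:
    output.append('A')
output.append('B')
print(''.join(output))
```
YAB

else block runs when no exception occurs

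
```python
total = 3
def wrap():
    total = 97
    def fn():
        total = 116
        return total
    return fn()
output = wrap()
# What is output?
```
116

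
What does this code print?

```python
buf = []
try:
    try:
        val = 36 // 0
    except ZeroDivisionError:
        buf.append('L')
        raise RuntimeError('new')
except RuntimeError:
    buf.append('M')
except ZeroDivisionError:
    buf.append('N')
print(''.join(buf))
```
LM

New RuntimeError raised, caught by outer RuntimeError handler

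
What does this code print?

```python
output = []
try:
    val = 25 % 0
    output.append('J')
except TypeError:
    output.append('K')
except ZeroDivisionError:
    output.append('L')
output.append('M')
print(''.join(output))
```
LM

ZeroDivisionError is caught by its specific handler, not TypeError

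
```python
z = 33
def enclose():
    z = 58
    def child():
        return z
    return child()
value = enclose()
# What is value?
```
58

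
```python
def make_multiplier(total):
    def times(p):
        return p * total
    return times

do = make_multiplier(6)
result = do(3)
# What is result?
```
18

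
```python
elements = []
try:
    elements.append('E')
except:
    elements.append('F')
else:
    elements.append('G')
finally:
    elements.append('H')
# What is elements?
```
['E', 'G', 'H']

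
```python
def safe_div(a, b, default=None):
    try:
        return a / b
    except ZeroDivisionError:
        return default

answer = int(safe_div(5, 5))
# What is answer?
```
1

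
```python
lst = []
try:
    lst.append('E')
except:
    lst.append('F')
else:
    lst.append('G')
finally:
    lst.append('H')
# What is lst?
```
['E', 'G', 'H']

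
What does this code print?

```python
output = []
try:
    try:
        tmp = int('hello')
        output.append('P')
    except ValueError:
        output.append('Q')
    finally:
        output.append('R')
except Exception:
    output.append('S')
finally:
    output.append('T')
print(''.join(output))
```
QRT

Both finally blocks run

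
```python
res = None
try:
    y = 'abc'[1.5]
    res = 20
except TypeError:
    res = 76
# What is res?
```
76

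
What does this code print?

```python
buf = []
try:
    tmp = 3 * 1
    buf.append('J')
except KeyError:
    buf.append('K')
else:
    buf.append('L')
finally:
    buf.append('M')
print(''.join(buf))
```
JLM

else runs before finally when no exception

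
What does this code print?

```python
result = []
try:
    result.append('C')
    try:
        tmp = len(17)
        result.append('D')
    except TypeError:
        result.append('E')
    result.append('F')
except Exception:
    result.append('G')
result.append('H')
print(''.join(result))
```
CEFH

Inner exception caught by inner handler, outer continues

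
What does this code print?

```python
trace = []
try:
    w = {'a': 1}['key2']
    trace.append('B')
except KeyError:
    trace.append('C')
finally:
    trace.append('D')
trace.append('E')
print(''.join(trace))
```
CDE

finally always runs, even after exception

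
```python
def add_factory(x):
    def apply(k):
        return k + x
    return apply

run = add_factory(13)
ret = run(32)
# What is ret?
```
45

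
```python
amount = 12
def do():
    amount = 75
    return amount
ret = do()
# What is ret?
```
75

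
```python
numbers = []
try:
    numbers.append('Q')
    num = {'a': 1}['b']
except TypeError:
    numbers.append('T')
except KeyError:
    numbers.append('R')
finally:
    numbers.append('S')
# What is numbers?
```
['Q', 'R', 'S']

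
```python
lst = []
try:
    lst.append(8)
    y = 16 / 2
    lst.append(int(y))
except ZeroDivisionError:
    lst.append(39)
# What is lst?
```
[8, 8]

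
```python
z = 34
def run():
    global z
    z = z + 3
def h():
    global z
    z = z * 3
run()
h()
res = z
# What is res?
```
111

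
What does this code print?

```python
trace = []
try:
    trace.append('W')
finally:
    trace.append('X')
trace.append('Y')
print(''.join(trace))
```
WXY

try/finally without except, no exception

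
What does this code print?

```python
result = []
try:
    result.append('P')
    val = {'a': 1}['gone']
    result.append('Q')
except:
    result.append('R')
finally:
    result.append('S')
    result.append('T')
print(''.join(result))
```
PRST

Code before exception runs, then except, then all of finally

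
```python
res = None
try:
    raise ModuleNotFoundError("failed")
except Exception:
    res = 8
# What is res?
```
8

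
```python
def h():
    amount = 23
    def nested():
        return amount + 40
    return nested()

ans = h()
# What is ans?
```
63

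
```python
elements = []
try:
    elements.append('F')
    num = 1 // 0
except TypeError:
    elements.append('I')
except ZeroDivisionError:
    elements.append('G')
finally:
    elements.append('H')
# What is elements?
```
['F', 'G', 'H']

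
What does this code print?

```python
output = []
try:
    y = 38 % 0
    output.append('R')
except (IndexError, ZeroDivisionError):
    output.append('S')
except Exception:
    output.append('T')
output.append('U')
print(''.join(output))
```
SU

ZeroDivisionError matches tuple containing it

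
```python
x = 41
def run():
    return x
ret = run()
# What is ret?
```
41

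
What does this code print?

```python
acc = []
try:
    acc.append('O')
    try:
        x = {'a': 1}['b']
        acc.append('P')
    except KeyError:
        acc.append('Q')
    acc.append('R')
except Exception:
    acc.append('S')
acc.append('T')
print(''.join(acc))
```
OQRT

Inner exception caught by inner handler, outer continues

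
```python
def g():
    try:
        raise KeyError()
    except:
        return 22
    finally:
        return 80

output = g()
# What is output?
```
80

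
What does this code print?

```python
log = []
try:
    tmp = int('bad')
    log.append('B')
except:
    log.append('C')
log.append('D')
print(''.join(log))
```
CD

Exception raised in try, caught by bare except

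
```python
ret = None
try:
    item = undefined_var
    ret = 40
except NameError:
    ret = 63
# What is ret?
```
63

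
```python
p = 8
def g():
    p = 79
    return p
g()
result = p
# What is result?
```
8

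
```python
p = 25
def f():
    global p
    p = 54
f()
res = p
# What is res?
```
54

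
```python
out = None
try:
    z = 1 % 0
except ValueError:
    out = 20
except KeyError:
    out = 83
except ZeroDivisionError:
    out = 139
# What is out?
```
139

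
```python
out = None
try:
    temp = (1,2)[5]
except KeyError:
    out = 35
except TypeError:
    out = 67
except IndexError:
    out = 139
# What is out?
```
139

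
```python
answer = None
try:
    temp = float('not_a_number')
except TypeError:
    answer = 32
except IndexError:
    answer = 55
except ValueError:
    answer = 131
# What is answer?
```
131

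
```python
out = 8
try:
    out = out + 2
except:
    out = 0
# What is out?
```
10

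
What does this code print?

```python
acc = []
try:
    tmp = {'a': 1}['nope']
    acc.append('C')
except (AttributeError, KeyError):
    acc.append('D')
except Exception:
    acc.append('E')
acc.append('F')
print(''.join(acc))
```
DF

KeyError matches tuple containing it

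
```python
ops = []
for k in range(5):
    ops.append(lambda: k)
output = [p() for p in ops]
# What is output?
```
[4, 4, 4, 4, 4]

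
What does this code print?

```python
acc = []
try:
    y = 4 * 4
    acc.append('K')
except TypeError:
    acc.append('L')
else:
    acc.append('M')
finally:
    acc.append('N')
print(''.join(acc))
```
KMN

else runs before finally when no exception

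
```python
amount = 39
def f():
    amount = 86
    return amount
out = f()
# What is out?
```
86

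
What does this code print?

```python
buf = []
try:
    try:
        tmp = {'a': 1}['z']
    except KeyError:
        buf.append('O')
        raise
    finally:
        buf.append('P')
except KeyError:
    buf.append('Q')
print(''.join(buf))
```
OPQ

finally runs before re-raised exception propagates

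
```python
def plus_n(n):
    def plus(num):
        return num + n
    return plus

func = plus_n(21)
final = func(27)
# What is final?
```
48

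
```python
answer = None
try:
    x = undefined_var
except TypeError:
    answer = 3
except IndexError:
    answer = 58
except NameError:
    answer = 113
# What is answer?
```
113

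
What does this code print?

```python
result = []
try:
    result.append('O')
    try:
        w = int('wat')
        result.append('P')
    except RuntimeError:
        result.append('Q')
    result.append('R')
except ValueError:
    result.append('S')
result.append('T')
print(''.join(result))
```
OST

Inner handler doesn't match, propagates to outer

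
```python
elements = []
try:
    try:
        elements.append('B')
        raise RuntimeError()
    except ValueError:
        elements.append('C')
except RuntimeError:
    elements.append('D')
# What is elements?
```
['B', 'D']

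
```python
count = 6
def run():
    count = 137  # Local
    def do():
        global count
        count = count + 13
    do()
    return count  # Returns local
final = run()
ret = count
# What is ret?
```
19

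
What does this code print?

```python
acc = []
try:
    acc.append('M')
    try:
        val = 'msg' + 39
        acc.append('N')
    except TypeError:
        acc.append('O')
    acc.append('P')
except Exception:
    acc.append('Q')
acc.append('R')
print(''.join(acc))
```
MOPR

Inner exception caught by inner handler, outer continues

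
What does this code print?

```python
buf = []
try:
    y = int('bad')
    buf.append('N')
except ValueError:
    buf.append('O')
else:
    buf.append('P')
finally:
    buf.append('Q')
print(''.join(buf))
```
OQ

Exception: except runs, else skipped, finally runs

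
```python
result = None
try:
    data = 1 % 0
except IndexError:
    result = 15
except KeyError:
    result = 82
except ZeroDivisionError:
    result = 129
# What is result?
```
129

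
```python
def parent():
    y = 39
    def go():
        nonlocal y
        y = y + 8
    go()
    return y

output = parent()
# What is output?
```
47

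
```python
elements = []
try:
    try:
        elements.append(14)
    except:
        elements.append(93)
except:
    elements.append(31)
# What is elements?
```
[14]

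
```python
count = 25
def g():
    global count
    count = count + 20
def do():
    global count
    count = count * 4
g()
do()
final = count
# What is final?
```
180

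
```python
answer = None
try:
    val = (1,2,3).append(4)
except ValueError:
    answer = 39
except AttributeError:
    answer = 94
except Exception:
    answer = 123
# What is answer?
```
94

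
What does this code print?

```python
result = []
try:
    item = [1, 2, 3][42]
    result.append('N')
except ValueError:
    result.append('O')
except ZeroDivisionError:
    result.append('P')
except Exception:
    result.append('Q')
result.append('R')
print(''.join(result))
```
QR

IndexError not specifically caught, falls to Exception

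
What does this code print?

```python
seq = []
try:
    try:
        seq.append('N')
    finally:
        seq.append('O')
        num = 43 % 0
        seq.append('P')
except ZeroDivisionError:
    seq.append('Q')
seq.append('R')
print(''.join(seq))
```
NOQR

Exception in inner finally caught by outer except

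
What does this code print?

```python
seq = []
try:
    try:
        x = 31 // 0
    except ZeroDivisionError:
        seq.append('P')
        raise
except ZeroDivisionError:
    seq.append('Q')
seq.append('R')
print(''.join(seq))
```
PQR

raise without argument re-raises current exception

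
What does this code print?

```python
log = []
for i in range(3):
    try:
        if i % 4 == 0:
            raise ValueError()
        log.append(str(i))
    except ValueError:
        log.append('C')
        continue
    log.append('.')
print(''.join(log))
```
C1.2.

continue in except skips rest of loop body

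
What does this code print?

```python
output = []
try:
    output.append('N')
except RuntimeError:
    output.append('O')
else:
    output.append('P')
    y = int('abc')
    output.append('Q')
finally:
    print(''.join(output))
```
NP

Try succeeds, else appends 'P', ValueError in else is uncaught, finally prints before exception propagates ('Q' never appended)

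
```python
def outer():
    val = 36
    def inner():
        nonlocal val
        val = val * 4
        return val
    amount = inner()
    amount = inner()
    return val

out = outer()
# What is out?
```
576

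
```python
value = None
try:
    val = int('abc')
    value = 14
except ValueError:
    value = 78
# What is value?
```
78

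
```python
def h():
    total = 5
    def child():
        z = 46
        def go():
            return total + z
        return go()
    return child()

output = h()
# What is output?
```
51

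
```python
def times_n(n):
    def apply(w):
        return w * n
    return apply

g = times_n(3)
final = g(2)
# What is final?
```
6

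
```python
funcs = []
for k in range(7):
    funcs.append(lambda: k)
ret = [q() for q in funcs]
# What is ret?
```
[6, 6, 6, 6, 6, 6, 6]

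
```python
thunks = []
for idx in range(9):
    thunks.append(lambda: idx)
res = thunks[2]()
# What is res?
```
8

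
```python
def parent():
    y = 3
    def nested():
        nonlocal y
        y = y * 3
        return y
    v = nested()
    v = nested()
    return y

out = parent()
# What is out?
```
27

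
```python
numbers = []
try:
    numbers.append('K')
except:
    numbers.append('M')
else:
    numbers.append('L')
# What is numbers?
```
['K', 'L']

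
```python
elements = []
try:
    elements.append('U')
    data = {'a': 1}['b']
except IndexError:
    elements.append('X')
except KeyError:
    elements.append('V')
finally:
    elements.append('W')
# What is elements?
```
['U', 'V', 'W']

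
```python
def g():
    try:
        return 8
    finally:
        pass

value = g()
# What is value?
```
8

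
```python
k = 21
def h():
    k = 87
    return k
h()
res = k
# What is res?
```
21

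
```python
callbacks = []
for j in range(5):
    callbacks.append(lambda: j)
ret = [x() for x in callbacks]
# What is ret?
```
[4, 4, 4, 4, 4]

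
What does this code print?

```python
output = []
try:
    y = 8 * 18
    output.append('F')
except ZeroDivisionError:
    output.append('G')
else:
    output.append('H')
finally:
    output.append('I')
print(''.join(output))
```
FHI

else runs before finally when no exception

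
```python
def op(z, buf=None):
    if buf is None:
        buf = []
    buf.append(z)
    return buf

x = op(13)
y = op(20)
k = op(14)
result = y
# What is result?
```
[20]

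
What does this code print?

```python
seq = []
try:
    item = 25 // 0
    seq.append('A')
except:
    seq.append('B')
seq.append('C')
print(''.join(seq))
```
BC

Exception raised in try, caught by bare except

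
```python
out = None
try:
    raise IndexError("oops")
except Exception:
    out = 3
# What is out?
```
3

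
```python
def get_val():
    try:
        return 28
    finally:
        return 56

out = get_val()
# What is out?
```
56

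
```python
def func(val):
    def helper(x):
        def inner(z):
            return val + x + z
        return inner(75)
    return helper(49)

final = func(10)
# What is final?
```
134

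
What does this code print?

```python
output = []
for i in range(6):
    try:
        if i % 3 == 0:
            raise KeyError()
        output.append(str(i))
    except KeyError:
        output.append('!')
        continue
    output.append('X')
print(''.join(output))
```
!1X2X!4X5X

continue in except skips rest of loop body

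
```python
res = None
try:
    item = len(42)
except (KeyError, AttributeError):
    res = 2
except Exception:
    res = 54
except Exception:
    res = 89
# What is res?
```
54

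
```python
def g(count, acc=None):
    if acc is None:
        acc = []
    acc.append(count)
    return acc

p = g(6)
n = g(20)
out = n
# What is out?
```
[20]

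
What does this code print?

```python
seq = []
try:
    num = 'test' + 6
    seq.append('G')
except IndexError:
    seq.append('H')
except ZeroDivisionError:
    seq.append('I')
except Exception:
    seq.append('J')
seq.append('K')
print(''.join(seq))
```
JK

TypeError not specifically caught, falls to Exception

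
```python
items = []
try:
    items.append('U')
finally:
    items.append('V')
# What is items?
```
['U', 'V']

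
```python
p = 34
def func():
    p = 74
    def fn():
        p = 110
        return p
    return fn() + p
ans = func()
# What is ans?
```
184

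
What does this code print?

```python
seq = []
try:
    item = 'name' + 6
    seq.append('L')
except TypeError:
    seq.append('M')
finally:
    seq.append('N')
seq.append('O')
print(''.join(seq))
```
MNO

finally always runs, even after exception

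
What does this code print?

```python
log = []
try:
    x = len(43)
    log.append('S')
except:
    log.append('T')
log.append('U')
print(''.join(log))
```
TU

Exception raised in try, caught by bare except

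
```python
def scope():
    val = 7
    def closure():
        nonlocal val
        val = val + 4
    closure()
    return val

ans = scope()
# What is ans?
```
11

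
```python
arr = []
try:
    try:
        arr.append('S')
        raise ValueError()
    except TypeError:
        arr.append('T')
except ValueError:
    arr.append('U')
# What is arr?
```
['S', 'U']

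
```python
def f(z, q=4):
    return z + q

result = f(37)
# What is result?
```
41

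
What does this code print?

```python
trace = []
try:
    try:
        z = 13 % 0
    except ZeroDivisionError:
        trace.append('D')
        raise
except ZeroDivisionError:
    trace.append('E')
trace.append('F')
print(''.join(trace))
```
DEF

raise without argument re-raises current exception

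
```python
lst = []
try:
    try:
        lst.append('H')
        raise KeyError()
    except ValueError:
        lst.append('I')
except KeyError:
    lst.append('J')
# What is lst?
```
['H', 'J']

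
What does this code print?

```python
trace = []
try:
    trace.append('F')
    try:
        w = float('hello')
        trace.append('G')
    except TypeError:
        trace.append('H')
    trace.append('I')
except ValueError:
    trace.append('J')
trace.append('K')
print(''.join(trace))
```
FJK

Inner handler doesn't match, propagates to outer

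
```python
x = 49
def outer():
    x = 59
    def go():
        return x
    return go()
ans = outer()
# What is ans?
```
59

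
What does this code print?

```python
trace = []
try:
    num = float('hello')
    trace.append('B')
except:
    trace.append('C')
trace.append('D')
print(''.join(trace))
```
CD

Exception raised in try, caught by bare except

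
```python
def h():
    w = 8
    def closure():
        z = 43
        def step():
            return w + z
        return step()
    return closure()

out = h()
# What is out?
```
51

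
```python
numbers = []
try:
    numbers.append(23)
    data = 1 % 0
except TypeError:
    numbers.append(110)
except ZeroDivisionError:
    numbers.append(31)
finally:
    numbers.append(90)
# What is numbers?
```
[23, 31, 90]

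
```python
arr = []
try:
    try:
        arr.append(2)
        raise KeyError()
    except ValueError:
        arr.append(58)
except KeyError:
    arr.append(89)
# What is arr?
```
[2, 89]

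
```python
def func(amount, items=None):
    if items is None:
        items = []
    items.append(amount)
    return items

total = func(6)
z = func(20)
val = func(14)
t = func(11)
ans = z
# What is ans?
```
[20]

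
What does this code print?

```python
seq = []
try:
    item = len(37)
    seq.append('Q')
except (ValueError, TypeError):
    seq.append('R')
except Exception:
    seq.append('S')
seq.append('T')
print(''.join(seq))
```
RT

TypeError matches tuple containing it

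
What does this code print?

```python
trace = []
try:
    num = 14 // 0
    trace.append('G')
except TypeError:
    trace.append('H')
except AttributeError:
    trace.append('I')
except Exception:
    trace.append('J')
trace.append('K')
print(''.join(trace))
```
JK

ZeroDivisionError not specifically caught, falls to Exception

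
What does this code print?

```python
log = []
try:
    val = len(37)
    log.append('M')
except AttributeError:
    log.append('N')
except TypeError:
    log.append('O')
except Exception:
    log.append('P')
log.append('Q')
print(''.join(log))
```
OQ

TypeError matches before generic Exception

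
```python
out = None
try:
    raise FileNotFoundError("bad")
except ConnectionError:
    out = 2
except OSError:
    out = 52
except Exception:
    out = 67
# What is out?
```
52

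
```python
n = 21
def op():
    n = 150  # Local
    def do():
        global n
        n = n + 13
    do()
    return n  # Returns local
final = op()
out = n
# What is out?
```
34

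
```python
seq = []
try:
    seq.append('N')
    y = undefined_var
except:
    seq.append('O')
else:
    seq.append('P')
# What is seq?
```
['N', 'O']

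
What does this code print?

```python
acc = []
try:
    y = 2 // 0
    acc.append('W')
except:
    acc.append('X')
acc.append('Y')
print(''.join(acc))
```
XY

Exception raised in try, caught by bare except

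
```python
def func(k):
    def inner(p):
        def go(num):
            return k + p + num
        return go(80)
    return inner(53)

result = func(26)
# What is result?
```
159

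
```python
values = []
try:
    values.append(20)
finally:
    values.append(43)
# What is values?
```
[20, 43]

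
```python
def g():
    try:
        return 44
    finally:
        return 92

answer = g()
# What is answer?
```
92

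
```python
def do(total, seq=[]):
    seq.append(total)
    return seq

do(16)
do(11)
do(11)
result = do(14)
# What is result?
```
[16, 11, 11, 14]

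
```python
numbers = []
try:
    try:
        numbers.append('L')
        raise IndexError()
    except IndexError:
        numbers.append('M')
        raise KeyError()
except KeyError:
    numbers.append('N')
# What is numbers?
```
['L', 'M', 'N']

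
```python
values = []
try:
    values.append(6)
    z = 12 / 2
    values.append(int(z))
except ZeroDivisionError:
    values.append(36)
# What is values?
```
[6, 6]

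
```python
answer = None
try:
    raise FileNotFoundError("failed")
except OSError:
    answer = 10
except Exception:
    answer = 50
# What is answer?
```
10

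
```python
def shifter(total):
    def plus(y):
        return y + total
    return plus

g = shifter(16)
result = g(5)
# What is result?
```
21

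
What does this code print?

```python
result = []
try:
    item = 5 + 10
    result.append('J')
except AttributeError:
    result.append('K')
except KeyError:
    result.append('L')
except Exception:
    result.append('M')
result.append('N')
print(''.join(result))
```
JN

No exception, try block completes normally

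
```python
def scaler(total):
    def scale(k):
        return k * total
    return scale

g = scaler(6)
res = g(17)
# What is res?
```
102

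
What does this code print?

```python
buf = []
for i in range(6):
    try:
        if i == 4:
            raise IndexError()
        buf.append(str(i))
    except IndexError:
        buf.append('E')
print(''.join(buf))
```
0123E5

Exception on i=4 caught, loop continues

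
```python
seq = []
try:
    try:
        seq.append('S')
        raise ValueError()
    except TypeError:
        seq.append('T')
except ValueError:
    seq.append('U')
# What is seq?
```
['S', 'U']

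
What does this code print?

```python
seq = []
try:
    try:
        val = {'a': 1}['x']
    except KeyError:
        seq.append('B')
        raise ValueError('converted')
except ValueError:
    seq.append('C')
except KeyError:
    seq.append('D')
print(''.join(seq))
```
BC

New ValueError raised, caught by outer ValueError handler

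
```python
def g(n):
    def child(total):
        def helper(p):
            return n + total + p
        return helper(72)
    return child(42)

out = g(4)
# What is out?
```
118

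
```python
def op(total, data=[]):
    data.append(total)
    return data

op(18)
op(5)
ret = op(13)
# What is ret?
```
[18, 5, 13]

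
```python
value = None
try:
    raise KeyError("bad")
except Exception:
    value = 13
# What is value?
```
13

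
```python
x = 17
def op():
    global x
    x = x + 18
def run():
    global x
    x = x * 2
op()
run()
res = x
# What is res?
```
70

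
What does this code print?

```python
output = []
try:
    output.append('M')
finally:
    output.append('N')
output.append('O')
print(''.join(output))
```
MNO

try/finally without except, no exception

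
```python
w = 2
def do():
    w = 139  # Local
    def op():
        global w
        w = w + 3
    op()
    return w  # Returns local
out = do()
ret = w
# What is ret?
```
5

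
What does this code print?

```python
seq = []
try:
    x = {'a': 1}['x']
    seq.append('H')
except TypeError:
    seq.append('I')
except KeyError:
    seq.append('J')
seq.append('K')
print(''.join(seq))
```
JK

KeyError is caught by its specific handler, not TypeError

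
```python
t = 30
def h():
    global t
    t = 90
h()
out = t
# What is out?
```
90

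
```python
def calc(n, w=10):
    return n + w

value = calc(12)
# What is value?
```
22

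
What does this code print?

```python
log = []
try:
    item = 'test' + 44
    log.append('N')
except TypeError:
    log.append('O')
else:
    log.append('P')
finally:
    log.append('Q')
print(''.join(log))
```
OQ

Exception: except runs, else skipped, finally runs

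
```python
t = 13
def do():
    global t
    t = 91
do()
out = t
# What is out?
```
91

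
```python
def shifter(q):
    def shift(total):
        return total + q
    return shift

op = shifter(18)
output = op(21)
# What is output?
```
39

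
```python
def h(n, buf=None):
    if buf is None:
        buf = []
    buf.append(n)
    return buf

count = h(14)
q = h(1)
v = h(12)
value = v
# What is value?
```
[12]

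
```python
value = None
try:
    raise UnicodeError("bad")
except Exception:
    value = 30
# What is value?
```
30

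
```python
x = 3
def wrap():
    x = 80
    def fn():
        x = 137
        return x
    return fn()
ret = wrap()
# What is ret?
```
137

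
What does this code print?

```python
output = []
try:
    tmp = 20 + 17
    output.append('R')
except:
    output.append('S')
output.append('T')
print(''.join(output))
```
RT

No exception, try block completes normally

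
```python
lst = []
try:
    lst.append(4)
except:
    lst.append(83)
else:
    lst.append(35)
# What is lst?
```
[4, 35]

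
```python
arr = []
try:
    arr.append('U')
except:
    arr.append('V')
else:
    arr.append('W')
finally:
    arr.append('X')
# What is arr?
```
['U', 'W', 'X']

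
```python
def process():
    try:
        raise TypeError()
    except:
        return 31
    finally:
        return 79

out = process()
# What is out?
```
79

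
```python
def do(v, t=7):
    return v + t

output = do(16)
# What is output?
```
23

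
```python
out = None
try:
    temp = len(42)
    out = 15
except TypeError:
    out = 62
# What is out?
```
62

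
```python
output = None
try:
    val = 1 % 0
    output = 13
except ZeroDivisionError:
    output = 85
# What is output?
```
85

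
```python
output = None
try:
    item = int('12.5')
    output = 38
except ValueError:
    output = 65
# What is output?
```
65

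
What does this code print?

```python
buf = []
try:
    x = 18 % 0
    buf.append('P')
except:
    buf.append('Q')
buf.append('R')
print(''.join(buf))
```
QR

Exception raised in try, caught by bare except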